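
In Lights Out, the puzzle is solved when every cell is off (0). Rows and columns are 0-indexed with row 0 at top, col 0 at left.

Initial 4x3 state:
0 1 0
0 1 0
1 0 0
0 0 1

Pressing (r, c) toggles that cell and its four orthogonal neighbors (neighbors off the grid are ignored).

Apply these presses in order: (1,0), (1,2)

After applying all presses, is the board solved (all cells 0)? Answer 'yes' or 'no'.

After press 1 at (1,0):
1 1 0
1 0 0
0 0 0
0 0 1

After press 2 at (1,2):
1 1 1
1 1 1
0 0 1
0 0 1

Lights still on: 8

Answer: no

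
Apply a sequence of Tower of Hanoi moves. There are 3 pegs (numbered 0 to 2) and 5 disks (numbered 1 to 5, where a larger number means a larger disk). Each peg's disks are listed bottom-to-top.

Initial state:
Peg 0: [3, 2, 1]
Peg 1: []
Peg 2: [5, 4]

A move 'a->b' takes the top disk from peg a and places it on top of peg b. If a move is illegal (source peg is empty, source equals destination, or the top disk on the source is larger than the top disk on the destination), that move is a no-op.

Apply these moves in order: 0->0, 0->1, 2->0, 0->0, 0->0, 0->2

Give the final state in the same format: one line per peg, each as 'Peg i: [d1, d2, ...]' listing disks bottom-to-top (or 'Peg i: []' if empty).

After move 1 (0->0):
Peg 0: [3, 2, 1]
Peg 1: []
Peg 2: [5, 4]

After move 2 (0->1):
Peg 0: [3, 2]
Peg 1: [1]
Peg 2: [5, 4]

After move 3 (2->0):
Peg 0: [3, 2]
Peg 1: [1]
Peg 2: [5, 4]

After move 4 (0->0):
Peg 0: [3, 2]
Peg 1: [1]
Peg 2: [5, 4]

After move 5 (0->0):
Peg 0: [3, 2]
Peg 1: [1]
Peg 2: [5, 4]

After move 6 (0->2):
Peg 0: [3]
Peg 1: [1]
Peg 2: [5, 4, 2]

Answer: Peg 0: [3]
Peg 1: [1]
Peg 2: [5, 4, 2]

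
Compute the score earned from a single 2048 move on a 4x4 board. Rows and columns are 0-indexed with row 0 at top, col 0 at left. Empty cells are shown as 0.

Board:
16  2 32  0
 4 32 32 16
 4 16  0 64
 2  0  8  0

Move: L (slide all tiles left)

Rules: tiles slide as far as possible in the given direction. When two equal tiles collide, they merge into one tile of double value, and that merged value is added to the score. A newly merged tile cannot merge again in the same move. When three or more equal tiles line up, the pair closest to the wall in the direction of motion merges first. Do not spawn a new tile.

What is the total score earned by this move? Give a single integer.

Answer: 64

Derivation:
Slide left:
row 0: [16, 2, 32, 0] -> [16, 2, 32, 0]  score +0 (running 0)
row 1: [4, 32, 32, 16] -> [4, 64, 16, 0]  score +64 (running 64)
row 2: [4, 16, 0, 64] -> [4, 16, 64, 0]  score +0 (running 64)
row 3: [2, 0, 8, 0] -> [2, 8, 0, 0]  score +0 (running 64)
Board after move:
16  2 32  0
 4 64 16  0
 4 16 64  0
 2  8  0  0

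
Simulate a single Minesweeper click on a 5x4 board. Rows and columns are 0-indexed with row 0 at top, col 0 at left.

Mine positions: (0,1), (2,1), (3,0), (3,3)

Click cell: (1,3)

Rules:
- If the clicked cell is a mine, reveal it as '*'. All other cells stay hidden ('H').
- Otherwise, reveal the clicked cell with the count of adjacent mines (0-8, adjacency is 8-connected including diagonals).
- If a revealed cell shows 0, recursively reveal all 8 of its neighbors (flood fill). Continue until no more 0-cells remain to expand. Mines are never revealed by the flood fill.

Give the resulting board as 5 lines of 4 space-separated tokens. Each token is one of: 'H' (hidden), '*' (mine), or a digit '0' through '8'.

H H 1 0
H H 2 0
H H 2 1
H H H H
H H H H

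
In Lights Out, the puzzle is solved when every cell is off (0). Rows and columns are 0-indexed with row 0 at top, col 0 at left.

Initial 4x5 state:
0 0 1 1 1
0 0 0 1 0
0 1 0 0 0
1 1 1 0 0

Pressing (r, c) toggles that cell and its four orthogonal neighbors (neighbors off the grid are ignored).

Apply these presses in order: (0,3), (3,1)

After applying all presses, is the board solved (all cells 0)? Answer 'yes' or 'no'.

Answer: yes

Derivation:
After press 1 at (0,3):
0 0 0 0 0
0 0 0 0 0
0 1 0 0 0
1 1 1 0 0

After press 2 at (3,1):
0 0 0 0 0
0 0 0 0 0
0 0 0 0 0
0 0 0 0 0

Lights still on: 0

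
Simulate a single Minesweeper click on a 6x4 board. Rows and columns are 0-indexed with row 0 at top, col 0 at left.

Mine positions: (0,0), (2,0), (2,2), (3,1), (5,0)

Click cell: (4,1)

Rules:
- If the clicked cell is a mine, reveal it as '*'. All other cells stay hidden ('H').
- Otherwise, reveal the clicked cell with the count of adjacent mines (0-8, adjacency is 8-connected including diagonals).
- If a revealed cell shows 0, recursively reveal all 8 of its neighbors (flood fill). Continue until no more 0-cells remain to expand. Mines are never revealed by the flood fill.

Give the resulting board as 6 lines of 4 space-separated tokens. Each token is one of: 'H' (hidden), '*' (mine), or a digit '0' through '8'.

H H H H
H H H H
H H H H
H H H H
H 2 H H
H H H H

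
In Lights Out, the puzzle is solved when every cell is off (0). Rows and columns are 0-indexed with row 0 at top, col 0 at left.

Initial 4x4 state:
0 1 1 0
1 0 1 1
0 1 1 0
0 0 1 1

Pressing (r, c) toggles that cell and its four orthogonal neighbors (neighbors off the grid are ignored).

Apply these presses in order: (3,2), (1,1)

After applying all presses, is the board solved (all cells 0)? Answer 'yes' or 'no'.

Answer: no

Derivation:
After press 1 at (3,2):
0 1 1 0
1 0 1 1
0 1 0 0
0 1 0 0

After press 2 at (1,1):
0 0 1 0
0 1 0 1
0 0 0 0
0 1 0 0

Lights still on: 4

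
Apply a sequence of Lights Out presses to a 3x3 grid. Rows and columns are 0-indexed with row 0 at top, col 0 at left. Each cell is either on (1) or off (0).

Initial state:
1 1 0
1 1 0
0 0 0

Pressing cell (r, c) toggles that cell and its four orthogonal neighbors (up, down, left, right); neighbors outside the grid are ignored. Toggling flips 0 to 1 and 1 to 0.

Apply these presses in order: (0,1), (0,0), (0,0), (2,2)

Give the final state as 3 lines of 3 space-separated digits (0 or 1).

Answer: 0 0 1
1 0 1
0 1 1

Derivation:
After press 1 at (0,1):
0 0 1
1 0 0
0 0 0

After press 2 at (0,0):
1 1 1
0 0 0
0 0 0

After press 3 at (0,0):
0 0 1
1 0 0
0 0 0

After press 4 at (2,2):
0 0 1
1 0 1
0 1 1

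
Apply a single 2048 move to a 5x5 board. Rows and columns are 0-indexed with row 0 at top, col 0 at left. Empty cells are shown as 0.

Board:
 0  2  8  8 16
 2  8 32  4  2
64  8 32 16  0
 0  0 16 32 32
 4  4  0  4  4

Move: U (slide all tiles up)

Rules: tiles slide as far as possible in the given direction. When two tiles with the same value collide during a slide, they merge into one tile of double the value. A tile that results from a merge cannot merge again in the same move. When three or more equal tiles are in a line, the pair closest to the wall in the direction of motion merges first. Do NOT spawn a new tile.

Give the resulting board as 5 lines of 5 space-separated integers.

Answer:  2  2  8  8 16
64 16 64  4  2
 4  4 16 16 32
 0  0  0 32  4
 0  0  0  4  0

Derivation:
Slide up:
col 0: [0, 2, 64, 0, 4] -> [2, 64, 4, 0, 0]
col 1: [2, 8, 8, 0, 4] -> [2, 16, 4, 0, 0]
col 2: [8, 32, 32, 16, 0] -> [8, 64, 16, 0, 0]
col 3: [8, 4, 16, 32, 4] -> [8, 4, 16, 32, 4]
col 4: [16, 2, 0, 32, 4] -> [16, 2, 32, 4, 0]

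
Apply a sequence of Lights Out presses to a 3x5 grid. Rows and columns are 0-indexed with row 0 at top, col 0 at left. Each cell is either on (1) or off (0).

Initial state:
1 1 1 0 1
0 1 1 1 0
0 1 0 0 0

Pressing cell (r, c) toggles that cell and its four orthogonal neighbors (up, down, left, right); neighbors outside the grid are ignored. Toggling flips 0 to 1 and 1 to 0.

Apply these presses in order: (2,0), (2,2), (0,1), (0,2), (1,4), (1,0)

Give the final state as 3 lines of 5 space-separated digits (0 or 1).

After press 1 at (2,0):
1 1 1 0 1
1 1 1 1 0
1 0 0 0 0

After press 2 at (2,2):
1 1 1 0 1
1 1 0 1 0
1 1 1 1 0

After press 3 at (0,1):
0 0 0 0 1
1 0 0 1 0
1 1 1 1 0

After press 4 at (0,2):
0 1 1 1 1
1 0 1 1 0
1 1 1 1 0

After press 5 at (1,4):
0 1 1 1 0
1 0 1 0 1
1 1 1 1 1

After press 6 at (1,0):
1 1 1 1 0
0 1 1 0 1
0 1 1 1 1

Answer: 1 1 1 1 0
0 1 1 0 1
0 1 1 1 1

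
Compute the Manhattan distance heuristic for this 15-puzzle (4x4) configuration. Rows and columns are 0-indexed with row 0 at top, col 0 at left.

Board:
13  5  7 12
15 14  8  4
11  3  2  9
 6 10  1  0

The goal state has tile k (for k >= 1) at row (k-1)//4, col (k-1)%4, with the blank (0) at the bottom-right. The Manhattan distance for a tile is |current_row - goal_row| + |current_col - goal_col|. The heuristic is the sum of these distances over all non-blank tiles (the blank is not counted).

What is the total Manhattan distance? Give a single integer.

Answer: 36

Derivation:
Tile 13: (0,0)->(3,0) = 3
Tile 5: (0,1)->(1,0) = 2
Tile 7: (0,2)->(1,2) = 1
Tile 12: (0,3)->(2,3) = 2
Tile 15: (1,0)->(3,2) = 4
Tile 14: (1,1)->(3,1) = 2
Tile 8: (1,2)->(1,3) = 1
Tile 4: (1,3)->(0,3) = 1
Tile 11: (2,0)->(2,2) = 2
Tile 3: (2,1)->(0,2) = 3
Tile 2: (2,2)->(0,1) = 3
Tile 9: (2,3)->(2,0) = 3
Tile 6: (3,0)->(1,1) = 3
Tile 10: (3,1)->(2,1) = 1
Tile 1: (3,2)->(0,0) = 5
Sum: 3 + 2 + 1 + 2 + 4 + 2 + 1 + 1 + 2 + 3 + 3 + 3 + 3 + 1 + 5 = 36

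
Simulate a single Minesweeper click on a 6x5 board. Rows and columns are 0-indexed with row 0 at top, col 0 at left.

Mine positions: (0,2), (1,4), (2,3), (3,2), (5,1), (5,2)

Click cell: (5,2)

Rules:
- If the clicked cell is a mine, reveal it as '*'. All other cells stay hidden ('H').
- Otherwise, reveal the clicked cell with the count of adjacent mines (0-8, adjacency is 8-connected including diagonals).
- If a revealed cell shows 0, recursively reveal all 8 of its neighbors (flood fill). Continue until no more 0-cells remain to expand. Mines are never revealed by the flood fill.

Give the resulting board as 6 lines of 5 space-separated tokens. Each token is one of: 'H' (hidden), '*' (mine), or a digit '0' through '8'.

H H H H H
H H H H H
H H H H H
H H H H H
H H H H H
H H * H H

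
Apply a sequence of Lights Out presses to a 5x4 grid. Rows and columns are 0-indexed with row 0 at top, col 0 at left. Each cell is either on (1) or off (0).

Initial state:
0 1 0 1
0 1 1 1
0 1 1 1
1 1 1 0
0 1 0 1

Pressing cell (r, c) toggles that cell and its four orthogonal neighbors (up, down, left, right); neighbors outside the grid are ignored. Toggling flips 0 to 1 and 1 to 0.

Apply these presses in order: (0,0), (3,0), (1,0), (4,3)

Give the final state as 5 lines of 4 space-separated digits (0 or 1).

After press 1 at (0,0):
1 0 0 1
1 1 1 1
0 1 1 1
1 1 1 0
0 1 0 1

After press 2 at (3,0):
1 0 0 1
1 1 1 1
1 1 1 1
0 0 1 0
1 1 0 1

After press 3 at (1,0):
0 0 0 1
0 0 1 1
0 1 1 1
0 0 1 0
1 1 0 1

After press 4 at (4,3):
0 0 0 1
0 0 1 1
0 1 1 1
0 0 1 1
1 1 1 0

Answer: 0 0 0 1
0 0 1 1
0 1 1 1
0 0 1 1
1 1 1 0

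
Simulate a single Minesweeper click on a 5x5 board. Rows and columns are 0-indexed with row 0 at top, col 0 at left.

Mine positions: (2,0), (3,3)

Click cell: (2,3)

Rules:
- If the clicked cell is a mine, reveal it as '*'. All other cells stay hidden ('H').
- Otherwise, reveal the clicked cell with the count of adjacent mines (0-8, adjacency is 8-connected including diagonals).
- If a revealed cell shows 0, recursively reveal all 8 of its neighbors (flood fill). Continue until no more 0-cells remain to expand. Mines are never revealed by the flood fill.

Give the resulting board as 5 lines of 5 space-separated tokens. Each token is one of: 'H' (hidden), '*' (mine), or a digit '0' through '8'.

H H H H H
H H H H H
H H H 1 H
H H H H H
H H H H H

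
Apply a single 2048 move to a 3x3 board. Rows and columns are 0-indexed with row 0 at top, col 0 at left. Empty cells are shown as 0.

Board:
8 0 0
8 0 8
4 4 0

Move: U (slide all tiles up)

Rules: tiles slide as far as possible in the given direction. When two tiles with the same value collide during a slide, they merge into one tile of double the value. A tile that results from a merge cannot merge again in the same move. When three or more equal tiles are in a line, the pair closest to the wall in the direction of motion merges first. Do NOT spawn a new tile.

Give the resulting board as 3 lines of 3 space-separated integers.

Slide up:
col 0: [8, 8, 4] -> [16, 4, 0]
col 1: [0, 0, 4] -> [4, 0, 0]
col 2: [0, 8, 0] -> [8, 0, 0]

Answer: 16  4  8
 4  0  0
 0  0  0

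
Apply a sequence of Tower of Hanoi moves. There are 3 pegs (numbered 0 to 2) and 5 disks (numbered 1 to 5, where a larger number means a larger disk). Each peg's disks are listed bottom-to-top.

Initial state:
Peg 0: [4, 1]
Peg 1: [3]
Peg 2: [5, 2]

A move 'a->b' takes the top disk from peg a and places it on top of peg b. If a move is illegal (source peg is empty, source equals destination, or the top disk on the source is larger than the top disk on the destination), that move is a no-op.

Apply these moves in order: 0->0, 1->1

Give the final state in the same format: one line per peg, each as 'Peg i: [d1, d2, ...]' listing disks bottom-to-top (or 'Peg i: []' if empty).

After move 1 (0->0):
Peg 0: [4, 1]
Peg 1: [3]
Peg 2: [5, 2]

After move 2 (1->1):
Peg 0: [4, 1]
Peg 1: [3]
Peg 2: [5, 2]

Answer: Peg 0: [4, 1]
Peg 1: [3]
Peg 2: [5, 2]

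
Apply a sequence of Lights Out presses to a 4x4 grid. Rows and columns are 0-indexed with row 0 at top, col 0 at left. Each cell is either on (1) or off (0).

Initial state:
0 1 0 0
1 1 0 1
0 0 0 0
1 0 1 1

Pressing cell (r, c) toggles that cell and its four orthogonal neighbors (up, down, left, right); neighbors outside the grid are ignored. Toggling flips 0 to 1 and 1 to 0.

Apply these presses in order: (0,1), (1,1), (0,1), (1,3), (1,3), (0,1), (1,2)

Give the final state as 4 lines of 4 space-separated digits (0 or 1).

After press 1 at (0,1):
1 0 1 0
1 0 0 1
0 0 0 0
1 0 1 1

After press 2 at (1,1):
1 1 1 0
0 1 1 1
0 1 0 0
1 0 1 1

After press 3 at (0,1):
0 0 0 0
0 0 1 1
0 1 0 0
1 0 1 1

After press 4 at (1,3):
0 0 0 1
0 0 0 0
0 1 0 1
1 0 1 1

After press 5 at (1,3):
0 0 0 0
0 0 1 1
0 1 0 0
1 0 1 1

After press 6 at (0,1):
1 1 1 0
0 1 1 1
0 1 0 0
1 0 1 1

After press 7 at (1,2):
1 1 0 0
0 0 0 0
0 1 1 0
1 0 1 1

Answer: 1 1 0 0
0 0 0 0
0 1 1 0
1 0 1 1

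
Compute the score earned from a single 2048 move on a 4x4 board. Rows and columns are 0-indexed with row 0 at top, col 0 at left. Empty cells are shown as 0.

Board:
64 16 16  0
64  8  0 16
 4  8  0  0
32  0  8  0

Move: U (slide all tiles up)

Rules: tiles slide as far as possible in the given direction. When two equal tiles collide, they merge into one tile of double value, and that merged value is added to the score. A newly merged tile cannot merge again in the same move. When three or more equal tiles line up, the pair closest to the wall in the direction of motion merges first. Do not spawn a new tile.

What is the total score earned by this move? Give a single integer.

Slide up:
col 0: [64, 64, 4, 32] -> [128, 4, 32, 0]  score +128 (running 128)
col 1: [16, 8, 8, 0] -> [16, 16, 0, 0]  score +16 (running 144)
col 2: [16, 0, 0, 8] -> [16, 8, 0, 0]  score +0 (running 144)
col 3: [0, 16, 0, 0] -> [16, 0, 0, 0]  score +0 (running 144)
Board after move:
128  16  16  16
  4  16   8   0
 32   0   0   0
  0   0   0   0

Answer: 144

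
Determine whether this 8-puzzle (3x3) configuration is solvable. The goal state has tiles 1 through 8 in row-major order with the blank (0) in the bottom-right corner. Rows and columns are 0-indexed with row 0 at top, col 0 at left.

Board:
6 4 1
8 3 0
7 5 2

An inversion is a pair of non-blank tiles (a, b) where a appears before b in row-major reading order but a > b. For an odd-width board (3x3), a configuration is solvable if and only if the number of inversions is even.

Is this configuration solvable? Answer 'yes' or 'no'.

Answer: yes

Derivation:
Inversions (pairs i<j in row-major order where tile[i] > tile[j] > 0): 16
16 is even, so the puzzle is solvable.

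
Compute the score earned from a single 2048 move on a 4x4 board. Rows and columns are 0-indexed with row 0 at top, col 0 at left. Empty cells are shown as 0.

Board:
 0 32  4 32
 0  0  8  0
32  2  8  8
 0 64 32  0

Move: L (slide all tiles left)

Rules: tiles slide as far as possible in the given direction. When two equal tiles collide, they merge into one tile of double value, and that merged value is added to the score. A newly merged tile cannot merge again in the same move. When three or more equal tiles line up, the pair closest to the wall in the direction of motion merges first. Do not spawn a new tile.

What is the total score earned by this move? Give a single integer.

Slide left:
row 0: [0, 32, 4, 32] -> [32, 4, 32, 0]  score +0 (running 0)
row 1: [0, 0, 8, 0] -> [8, 0, 0, 0]  score +0 (running 0)
row 2: [32, 2, 8, 8] -> [32, 2, 16, 0]  score +16 (running 16)
row 3: [0, 64, 32, 0] -> [64, 32, 0, 0]  score +0 (running 16)
Board after move:
32  4 32  0
 8  0  0  0
32  2 16  0
64 32  0  0

Answer: 16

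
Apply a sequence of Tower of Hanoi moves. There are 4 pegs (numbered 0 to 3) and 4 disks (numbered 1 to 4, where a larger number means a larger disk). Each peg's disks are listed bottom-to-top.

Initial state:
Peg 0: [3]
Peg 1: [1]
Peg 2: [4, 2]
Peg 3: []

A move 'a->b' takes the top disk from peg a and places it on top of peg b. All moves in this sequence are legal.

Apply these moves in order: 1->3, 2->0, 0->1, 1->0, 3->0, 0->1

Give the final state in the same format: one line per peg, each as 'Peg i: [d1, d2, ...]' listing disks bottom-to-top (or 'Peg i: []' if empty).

Answer: Peg 0: [3, 2]
Peg 1: [1]
Peg 2: [4]
Peg 3: []

Derivation:
After move 1 (1->3):
Peg 0: [3]
Peg 1: []
Peg 2: [4, 2]
Peg 3: [1]

After move 2 (2->0):
Peg 0: [3, 2]
Peg 1: []
Peg 2: [4]
Peg 3: [1]

After move 3 (0->1):
Peg 0: [3]
Peg 1: [2]
Peg 2: [4]
Peg 3: [1]

After move 4 (1->0):
Peg 0: [3, 2]
Peg 1: []
Peg 2: [4]
Peg 3: [1]

After move 5 (3->0):
Peg 0: [3, 2, 1]
Peg 1: []
Peg 2: [4]
Peg 3: []

After move 6 (0->1):
Peg 0: [3, 2]
Peg 1: [1]
Peg 2: [4]
Peg 3: []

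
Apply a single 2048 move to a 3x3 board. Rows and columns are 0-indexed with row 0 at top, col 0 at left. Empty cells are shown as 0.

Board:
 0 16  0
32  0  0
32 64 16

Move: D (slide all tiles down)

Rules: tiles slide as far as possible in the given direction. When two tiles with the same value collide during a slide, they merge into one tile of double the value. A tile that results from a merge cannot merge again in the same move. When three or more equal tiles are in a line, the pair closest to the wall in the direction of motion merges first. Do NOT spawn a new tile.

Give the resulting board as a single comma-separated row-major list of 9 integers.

Answer: 0, 0, 0, 0, 16, 0, 64, 64, 16

Derivation:
Slide down:
col 0: [0, 32, 32] -> [0, 0, 64]
col 1: [16, 0, 64] -> [0, 16, 64]
col 2: [0, 0, 16] -> [0, 0, 16]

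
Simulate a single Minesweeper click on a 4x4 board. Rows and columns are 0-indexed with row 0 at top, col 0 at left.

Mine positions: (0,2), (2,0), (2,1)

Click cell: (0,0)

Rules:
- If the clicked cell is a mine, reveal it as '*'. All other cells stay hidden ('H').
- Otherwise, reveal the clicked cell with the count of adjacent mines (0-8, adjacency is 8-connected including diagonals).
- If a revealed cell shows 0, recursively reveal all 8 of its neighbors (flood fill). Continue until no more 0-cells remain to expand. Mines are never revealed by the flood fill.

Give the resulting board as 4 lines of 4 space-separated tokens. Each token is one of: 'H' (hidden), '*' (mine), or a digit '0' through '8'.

0 1 H H
2 3 H H
H H H H
H H H H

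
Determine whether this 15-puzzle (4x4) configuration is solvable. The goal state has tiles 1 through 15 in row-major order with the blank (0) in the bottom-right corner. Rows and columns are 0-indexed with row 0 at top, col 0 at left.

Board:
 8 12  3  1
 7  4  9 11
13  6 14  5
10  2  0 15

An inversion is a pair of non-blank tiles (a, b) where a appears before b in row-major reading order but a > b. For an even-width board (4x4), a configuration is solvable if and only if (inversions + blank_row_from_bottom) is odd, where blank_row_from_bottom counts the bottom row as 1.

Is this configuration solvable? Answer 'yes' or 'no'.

Answer: yes

Derivation:
Inversions: 42
Blank is in row 3 (0-indexed from top), which is row 1 counting from the bottom (bottom = 1).
42 + 1 = 43, which is odd, so the puzzle is solvable.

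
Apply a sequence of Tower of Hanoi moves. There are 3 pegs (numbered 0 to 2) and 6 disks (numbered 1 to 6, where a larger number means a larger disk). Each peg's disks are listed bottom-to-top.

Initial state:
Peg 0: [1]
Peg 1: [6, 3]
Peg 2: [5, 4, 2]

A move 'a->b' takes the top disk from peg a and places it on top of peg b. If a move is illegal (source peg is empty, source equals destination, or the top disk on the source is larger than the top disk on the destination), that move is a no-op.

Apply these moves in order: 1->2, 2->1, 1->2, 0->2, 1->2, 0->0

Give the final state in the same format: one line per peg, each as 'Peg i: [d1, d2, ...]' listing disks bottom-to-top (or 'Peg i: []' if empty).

After move 1 (1->2):
Peg 0: [1]
Peg 1: [6, 3]
Peg 2: [5, 4, 2]

After move 2 (2->1):
Peg 0: [1]
Peg 1: [6, 3, 2]
Peg 2: [5, 4]

After move 3 (1->2):
Peg 0: [1]
Peg 1: [6, 3]
Peg 2: [5, 4, 2]

After move 4 (0->2):
Peg 0: []
Peg 1: [6, 3]
Peg 2: [5, 4, 2, 1]

After move 5 (1->2):
Peg 0: []
Peg 1: [6, 3]
Peg 2: [5, 4, 2, 1]

After move 6 (0->0):
Peg 0: []
Peg 1: [6, 3]
Peg 2: [5, 4, 2, 1]

Answer: Peg 0: []
Peg 1: [6, 3]
Peg 2: [5, 4, 2, 1]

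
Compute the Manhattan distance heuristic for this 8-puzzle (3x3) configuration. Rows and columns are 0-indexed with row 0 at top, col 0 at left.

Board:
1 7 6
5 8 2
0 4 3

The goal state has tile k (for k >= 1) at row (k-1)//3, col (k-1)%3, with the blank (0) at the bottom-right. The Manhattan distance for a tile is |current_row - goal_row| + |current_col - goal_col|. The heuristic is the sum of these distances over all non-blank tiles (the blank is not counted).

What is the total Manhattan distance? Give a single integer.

Answer: 12

Derivation:
Tile 1: (0,0)->(0,0) = 0
Tile 7: (0,1)->(2,0) = 3
Tile 6: (0,2)->(1,2) = 1
Tile 5: (1,0)->(1,1) = 1
Tile 8: (1,1)->(2,1) = 1
Tile 2: (1,2)->(0,1) = 2
Tile 4: (2,1)->(1,0) = 2
Tile 3: (2,2)->(0,2) = 2
Sum: 0 + 3 + 1 + 1 + 1 + 2 + 2 + 2 = 12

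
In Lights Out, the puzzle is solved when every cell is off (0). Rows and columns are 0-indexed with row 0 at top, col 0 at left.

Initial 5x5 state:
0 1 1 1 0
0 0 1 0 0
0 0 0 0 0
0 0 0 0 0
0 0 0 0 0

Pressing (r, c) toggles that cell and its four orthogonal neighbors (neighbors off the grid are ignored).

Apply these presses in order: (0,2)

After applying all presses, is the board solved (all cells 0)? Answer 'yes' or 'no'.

Answer: yes

Derivation:
After press 1 at (0,2):
0 0 0 0 0
0 0 0 0 0
0 0 0 0 0
0 0 0 0 0
0 0 0 0 0

Lights still on: 0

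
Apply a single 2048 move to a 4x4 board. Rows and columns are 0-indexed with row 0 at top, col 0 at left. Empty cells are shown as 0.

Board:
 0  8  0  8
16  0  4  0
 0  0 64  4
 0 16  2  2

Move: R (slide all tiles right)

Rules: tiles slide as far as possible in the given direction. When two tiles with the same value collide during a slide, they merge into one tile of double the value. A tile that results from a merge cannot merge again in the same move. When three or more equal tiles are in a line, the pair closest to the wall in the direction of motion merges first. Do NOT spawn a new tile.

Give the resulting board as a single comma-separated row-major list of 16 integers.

Slide right:
row 0: [0, 8, 0, 8] -> [0, 0, 0, 16]
row 1: [16, 0, 4, 0] -> [0, 0, 16, 4]
row 2: [0, 0, 64, 4] -> [0, 0, 64, 4]
row 3: [0, 16, 2, 2] -> [0, 0, 16, 4]

Answer: 0, 0, 0, 16, 0, 0, 16, 4, 0, 0, 64, 4, 0, 0, 16, 4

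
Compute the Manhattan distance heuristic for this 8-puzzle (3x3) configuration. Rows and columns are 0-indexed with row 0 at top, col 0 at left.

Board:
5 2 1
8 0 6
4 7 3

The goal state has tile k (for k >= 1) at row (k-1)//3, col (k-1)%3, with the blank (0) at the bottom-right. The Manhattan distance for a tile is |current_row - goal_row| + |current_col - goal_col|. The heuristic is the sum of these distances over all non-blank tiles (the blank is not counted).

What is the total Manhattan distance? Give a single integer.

Tile 5: at (0,0), goal (1,1), distance |0-1|+|0-1| = 2
Tile 2: at (0,1), goal (0,1), distance |0-0|+|1-1| = 0
Tile 1: at (0,2), goal (0,0), distance |0-0|+|2-0| = 2
Tile 8: at (1,0), goal (2,1), distance |1-2|+|0-1| = 2
Tile 6: at (1,2), goal (1,2), distance |1-1|+|2-2| = 0
Tile 4: at (2,0), goal (1,0), distance |2-1|+|0-0| = 1
Tile 7: at (2,1), goal (2,0), distance |2-2|+|1-0| = 1
Tile 3: at (2,2), goal (0,2), distance |2-0|+|2-2| = 2
Sum: 2 + 0 + 2 + 2 + 0 + 1 + 1 + 2 = 10

Answer: 10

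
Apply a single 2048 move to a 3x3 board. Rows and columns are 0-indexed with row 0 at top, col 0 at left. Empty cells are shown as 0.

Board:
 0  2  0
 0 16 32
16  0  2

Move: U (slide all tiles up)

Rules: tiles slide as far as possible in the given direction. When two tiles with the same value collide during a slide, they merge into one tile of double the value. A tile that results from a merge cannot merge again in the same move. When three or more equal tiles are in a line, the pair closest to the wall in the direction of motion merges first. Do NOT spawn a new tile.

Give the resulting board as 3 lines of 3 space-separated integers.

Slide up:
col 0: [0, 0, 16] -> [16, 0, 0]
col 1: [2, 16, 0] -> [2, 16, 0]
col 2: [0, 32, 2] -> [32, 2, 0]

Answer: 16  2 32
 0 16  2
 0  0  0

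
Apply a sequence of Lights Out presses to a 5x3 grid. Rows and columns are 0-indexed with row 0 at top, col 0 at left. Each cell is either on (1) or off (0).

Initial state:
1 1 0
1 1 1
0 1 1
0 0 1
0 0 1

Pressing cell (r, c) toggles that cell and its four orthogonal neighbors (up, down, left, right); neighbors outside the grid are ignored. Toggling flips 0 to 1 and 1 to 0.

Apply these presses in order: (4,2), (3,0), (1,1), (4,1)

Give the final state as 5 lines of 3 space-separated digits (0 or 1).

After press 1 at (4,2):
1 1 0
1 1 1
0 1 1
0 0 0
0 1 0

After press 2 at (3,0):
1 1 0
1 1 1
1 1 1
1 1 0
1 1 0

After press 3 at (1,1):
1 0 0
0 0 0
1 0 1
1 1 0
1 1 0

After press 4 at (4,1):
1 0 0
0 0 0
1 0 1
1 0 0
0 0 1

Answer: 1 0 0
0 0 0
1 0 1
1 0 0
0 0 1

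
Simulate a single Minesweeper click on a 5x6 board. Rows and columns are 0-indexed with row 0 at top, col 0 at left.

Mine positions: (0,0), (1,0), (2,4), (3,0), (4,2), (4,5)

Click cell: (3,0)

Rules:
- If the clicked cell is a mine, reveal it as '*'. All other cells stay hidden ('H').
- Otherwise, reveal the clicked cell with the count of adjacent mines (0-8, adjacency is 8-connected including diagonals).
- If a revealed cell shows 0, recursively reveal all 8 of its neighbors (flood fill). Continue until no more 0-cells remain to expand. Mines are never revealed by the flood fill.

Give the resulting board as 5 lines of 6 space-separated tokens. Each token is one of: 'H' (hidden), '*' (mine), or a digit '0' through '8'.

H H H H H H
H H H H H H
H H H H H H
* H H H H H
H H H H H H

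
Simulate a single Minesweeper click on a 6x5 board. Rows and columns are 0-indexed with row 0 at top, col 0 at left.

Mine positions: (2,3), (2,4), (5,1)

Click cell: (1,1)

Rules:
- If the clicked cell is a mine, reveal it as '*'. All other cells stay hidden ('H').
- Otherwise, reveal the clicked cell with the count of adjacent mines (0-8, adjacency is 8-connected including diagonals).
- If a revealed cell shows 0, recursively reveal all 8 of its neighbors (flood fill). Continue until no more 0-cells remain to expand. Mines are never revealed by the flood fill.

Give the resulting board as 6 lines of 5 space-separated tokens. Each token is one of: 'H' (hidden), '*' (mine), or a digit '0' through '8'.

0 0 0 0 0
0 0 1 2 2
0 0 1 H H
0 0 1 H H
1 1 1 H H
H H H H H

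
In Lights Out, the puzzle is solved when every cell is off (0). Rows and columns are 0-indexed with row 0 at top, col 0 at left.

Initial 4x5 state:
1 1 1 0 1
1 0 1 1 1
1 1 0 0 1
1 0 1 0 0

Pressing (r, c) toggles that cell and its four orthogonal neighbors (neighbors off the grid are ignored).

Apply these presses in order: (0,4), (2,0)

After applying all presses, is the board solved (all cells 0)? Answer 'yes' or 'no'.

Answer: no

Derivation:
After press 1 at (0,4):
1 1 1 1 0
1 0 1 1 0
1 1 0 0 1
1 0 1 0 0

After press 2 at (2,0):
1 1 1 1 0
0 0 1 1 0
0 0 0 0 1
0 0 1 0 0

Lights still on: 8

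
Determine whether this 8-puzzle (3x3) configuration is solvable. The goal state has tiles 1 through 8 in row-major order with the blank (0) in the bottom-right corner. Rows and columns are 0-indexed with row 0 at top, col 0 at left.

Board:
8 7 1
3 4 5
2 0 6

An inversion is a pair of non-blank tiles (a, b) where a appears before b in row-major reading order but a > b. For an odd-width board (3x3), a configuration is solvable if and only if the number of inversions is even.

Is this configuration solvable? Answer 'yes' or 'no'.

Inversions (pairs i<j in row-major order where tile[i] > tile[j] > 0): 16
16 is even, so the puzzle is solvable.

Answer: yes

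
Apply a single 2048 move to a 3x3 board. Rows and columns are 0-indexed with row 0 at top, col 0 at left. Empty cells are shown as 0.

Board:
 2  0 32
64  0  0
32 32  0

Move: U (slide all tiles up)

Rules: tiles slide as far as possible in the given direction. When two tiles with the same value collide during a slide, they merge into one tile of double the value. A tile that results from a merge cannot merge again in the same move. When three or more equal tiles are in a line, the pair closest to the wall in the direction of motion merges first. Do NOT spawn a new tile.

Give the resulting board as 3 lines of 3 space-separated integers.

Answer:  2 32 32
64  0  0
32  0  0

Derivation:
Slide up:
col 0: [2, 64, 32] -> [2, 64, 32]
col 1: [0, 0, 32] -> [32, 0, 0]
col 2: [32, 0, 0] -> [32, 0, 0]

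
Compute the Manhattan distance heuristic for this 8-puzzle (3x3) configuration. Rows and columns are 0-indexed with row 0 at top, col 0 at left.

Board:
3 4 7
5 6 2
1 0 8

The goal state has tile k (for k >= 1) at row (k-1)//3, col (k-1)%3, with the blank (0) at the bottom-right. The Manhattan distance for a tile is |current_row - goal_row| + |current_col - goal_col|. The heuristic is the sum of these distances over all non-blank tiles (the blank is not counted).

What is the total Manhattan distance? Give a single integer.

Tile 3: at (0,0), goal (0,2), distance |0-0|+|0-2| = 2
Tile 4: at (0,1), goal (1,0), distance |0-1|+|1-0| = 2
Tile 7: at (0,2), goal (2,0), distance |0-2|+|2-0| = 4
Tile 5: at (1,0), goal (1,1), distance |1-1|+|0-1| = 1
Tile 6: at (1,1), goal (1,2), distance |1-1|+|1-2| = 1
Tile 2: at (1,2), goal (0,1), distance |1-0|+|2-1| = 2
Tile 1: at (2,0), goal (0,0), distance |2-0|+|0-0| = 2
Tile 8: at (2,2), goal (2,1), distance |2-2|+|2-1| = 1
Sum: 2 + 2 + 4 + 1 + 1 + 2 + 2 + 1 = 15

Answer: 15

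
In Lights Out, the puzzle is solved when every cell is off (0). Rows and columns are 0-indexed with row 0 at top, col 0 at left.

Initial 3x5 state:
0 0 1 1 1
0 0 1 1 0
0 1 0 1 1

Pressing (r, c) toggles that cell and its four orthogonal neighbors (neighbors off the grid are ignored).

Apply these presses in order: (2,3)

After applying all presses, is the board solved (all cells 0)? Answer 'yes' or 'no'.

After press 1 at (2,3):
0 0 1 1 1
0 0 1 0 0
0 1 1 0 0

Lights still on: 6

Answer: no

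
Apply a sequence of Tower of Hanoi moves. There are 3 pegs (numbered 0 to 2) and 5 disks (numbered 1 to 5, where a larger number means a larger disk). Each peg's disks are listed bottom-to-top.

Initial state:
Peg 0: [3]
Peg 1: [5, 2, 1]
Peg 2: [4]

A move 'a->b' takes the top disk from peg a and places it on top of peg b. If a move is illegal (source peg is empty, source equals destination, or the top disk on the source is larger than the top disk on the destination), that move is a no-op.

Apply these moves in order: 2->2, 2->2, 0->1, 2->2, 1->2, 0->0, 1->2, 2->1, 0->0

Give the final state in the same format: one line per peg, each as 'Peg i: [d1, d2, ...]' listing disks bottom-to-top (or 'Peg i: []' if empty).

Answer: Peg 0: [3]
Peg 1: [5, 2, 1]
Peg 2: [4]

Derivation:
After move 1 (2->2):
Peg 0: [3]
Peg 1: [5, 2, 1]
Peg 2: [4]

After move 2 (2->2):
Peg 0: [3]
Peg 1: [5, 2, 1]
Peg 2: [4]

After move 3 (0->1):
Peg 0: [3]
Peg 1: [5, 2, 1]
Peg 2: [4]

After move 4 (2->2):
Peg 0: [3]
Peg 1: [5, 2, 1]
Peg 2: [4]

After move 5 (1->2):
Peg 0: [3]
Peg 1: [5, 2]
Peg 2: [4, 1]

After move 6 (0->0):
Peg 0: [3]
Peg 1: [5, 2]
Peg 2: [4, 1]

After move 7 (1->2):
Peg 0: [3]
Peg 1: [5, 2]
Peg 2: [4, 1]

After move 8 (2->1):
Peg 0: [3]
Peg 1: [5, 2, 1]
Peg 2: [4]

After move 9 (0->0):
Peg 0: [3]
Peg 1: [5, 2, 1]
Peg 2: [4]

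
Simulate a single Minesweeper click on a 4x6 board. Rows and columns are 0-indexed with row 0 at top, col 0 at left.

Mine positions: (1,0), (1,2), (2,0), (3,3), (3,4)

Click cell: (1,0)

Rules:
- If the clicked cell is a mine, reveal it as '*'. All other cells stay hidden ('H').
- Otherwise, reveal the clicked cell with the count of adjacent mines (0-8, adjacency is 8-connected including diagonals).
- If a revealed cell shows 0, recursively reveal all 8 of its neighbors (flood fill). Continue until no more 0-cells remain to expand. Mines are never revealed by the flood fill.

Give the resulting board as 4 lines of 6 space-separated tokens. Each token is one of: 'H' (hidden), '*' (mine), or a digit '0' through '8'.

H H H H H H
* H H H H H
H H H H H H
H H H H H H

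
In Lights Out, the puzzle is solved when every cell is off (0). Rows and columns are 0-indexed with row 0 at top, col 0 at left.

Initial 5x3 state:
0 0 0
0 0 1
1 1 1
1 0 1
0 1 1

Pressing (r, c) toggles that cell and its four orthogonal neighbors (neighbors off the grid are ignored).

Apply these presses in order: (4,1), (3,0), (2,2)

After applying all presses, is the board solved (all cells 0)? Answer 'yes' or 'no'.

After press 1 at (4,1):
0 0 0
0 0 1
1 1 1
1 1 1
1 0 0

After press 2 at (3,0):
0 0 0
0 0 1
0 1 1
0 0 1
0 0 0

After press 3 at (2,2):
0 0 0
0 0 0
0 0 0
0 0 0
0 0 0

Lights still on: 0

Answer: yes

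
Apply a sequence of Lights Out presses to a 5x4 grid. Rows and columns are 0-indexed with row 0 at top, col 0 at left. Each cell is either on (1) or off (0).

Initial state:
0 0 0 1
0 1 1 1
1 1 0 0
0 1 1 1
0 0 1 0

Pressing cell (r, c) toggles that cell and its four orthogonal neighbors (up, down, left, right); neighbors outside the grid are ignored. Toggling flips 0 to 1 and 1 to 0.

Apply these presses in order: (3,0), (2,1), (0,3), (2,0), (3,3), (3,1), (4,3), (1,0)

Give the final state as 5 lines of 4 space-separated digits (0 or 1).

Answer: 1 0 1 0
0 1 1 0
1 0 1 1
1 0 1 1
1 1 0 0

Derivation:
After press 1 at (3,0):
0 0 0 1
0 1 1 1
0 1 0 0
1 0 1 1
1 0 1 0

After press 2 at (2,1):
0 0 0 1
0 0 1 1
1 0 1 0
1 1 1 1
1 0 1 0

After press 3 at (0,3):
0 0 1 0
0 0 1 0
1 0 1 0
1 1 1 1
1 0 1 0

After press 4 at (2,0):
0 0 1 0
1 0 1 0
0 1 1 0
0 1 1 1
1 0 1 0

After press 5 at (3,3):
0 0 1 0
1 0 1 0
0 1 1 1
0 1 0 0
1 0 1 1

After press 6 at (3,1):
0 0 1 0
1 0 1 0
0 0 1 1
1 0 1 0
1 1 1 1

After press 7 at (4,3):
0 0 1 0
1 0 1 0
0 0 1 1
1 0 1 1
1 1 0 0

After press 8 at (1,0):
1 0 1 0
0 1 1 0
1 0 1 1
1 0 1 1
1 1 0 0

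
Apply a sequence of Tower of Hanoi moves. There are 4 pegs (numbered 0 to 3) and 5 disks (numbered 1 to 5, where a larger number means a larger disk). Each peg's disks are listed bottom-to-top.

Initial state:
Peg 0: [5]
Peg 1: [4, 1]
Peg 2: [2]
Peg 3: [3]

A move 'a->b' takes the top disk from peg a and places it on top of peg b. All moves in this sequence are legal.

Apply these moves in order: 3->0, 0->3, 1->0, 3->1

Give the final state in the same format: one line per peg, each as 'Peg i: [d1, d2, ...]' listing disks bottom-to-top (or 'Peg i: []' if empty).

After move 1 (3->0):
Peg 0: [5, 3]
Peg 1: [4, 1]
Peg 2: [2]
Peg 3: []

After move 2 (0->3):
Peg 0: [5]
Peg 1: [4, 1]
Peg 2: [2]
Peg 3: [3]

After move 3 (1->0):
Peg 0: [5, 1]
Peg 1: [4]
Peg 2: [2]
Peg 3: [3]

After move 4 (3->1):
Peg 0: [5, 1]
Peg 1: [4, 3]
Peg 2: [2]
Peg 3: []

Answer: Peg 0: [5, 1]
Peg 1: [4, 3]
Peg 2: [2]
Peg 3: []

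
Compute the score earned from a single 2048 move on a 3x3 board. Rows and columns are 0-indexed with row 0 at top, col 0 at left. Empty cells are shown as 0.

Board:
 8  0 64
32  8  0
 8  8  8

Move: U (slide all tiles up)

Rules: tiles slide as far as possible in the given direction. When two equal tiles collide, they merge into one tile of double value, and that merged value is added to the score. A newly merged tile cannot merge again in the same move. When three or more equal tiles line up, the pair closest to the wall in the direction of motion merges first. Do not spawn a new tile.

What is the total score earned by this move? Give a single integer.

Slide up:
col 0: [8, 32, 8] -> [8, 32, 8]  score +0 (running 0)
col 1: [0, 8, 8] -> [16, 0, 0]  score +16 (running 16)
col 2: [64, 0, 8] -> [64, 8, 0]  score +0 (running 16)
Board after move:
 8 16 64
32  0  8
 8  0  0

Answer: 16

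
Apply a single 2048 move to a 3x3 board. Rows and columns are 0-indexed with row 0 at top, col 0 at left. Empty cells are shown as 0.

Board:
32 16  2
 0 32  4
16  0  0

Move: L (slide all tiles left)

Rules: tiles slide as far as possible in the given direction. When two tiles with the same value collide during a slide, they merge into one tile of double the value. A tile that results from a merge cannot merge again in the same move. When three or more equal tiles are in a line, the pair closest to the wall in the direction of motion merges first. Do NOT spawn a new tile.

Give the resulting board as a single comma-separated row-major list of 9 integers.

Slide left:
row 0: [32, 16, 2] -> [32, 16, 2]
row 1: [0, 32, 4] -> [32, 4, 0]
row 2: [16, 0, 0] -> [16, 0, 0]

Answer: 32, 16, 2, 32, 4, 0, 16, 0, 0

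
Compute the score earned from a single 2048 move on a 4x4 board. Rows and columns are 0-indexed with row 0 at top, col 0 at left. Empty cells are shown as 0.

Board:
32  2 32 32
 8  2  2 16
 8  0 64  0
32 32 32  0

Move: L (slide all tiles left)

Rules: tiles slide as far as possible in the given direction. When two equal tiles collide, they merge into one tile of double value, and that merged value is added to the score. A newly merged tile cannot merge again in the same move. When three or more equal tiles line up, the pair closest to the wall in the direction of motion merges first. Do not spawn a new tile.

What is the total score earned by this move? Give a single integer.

Answer: 132

Derivation:
Slide left:
row 0: [32, 2, 32, 32] -> [32, 2, 64, 0]  score +64 (running 64)
row 1: [8, 2, 2, 16] -> [8, 4, 16, 0]  score +4 (running 68)
row 2: [8, 0, 64, 0] -> [8, 64, 0, 0]  score +0 (running 68)
row 3: [32, 32, 32, 0] -> [64, 32, 0, 0]  score +64 (running 132)
Board after move:
32  2 64  0
 8  4 16  0
 8 64  0  0
64 32  0  0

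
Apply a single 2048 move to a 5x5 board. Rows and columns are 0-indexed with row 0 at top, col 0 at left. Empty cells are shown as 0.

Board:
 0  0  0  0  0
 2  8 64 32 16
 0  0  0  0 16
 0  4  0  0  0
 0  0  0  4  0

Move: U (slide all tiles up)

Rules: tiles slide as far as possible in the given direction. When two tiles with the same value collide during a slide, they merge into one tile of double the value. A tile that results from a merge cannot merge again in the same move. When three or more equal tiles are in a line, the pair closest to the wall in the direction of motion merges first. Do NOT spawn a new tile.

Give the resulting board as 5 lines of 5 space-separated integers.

Slide up:
col 0: [0, 2, 0, 0, 0] -> [2, 0, 0, 0, 0]
col 1: [0, 8, 0, 4, 0] -> [8, 4, 0, 0, 0]
col 2: [0, 64, 0, 0, 0] -> [64, 0, 0, 0, 0]
col 3: [0, 32, 0, 0, 4] -> [32, 4, 0, 0, 0]
col 4: [0, 16, 16, 0, 0] -> [32, 0, 0, 0, 0]

Answer:  2  8 64 32 32
 0  4  0  4  0
 0  0  0  0  0
 0  0  0  0  0
 0  0  0  0  0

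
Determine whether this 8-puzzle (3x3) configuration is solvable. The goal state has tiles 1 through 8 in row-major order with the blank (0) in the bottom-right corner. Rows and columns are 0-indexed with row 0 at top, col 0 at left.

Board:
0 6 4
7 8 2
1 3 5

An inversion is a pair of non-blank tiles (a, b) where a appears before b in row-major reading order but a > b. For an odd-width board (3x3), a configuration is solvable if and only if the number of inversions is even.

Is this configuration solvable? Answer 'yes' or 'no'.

Answer: no

Derivation:
Inversions (pairs i<j in row-major order where tile[i] > tile[j] > 0): 17
17 is odd, so the puzzle is not solvable.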